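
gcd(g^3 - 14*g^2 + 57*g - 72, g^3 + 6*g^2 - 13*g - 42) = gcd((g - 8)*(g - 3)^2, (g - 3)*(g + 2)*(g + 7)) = g - 3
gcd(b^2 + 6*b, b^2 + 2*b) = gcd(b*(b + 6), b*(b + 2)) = b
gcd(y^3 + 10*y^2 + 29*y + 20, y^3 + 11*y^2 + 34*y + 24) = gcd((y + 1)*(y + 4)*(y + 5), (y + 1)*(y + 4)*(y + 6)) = y^2 + 5*y + 4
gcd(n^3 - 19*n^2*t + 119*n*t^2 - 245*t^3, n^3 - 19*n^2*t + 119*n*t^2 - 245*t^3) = -n^3 + 19*n^2*t - 119*n*t^2 + 245*t^3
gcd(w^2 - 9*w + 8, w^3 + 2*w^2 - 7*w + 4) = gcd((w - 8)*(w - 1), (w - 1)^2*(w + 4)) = w - 1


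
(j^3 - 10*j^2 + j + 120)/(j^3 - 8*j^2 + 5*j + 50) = (j^2 - 5*j - 24)/(j^2 - 3*j - 10)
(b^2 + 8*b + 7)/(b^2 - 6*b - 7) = (b + 7)/(b - 7)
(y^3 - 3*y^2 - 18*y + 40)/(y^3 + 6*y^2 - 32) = (y - 5)/(y + 4)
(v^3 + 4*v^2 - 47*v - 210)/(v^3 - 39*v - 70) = (v + 6)/(v + 2)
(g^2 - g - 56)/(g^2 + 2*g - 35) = (g - 8)/(g - 5)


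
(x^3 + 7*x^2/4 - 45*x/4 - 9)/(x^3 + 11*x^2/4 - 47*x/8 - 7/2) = 2*(4*x^2 - 9*x - 9)/(8*x^2 - 10*x - 7)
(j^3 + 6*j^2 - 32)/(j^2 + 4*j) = j + 2 - 8/j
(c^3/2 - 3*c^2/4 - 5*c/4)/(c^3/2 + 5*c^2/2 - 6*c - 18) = c*(2*c^2 - 3*c - 5)/(2*(c^3 + 5*c^2 - 12*c - 36))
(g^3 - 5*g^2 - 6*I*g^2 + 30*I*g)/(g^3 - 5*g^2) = (g - 6*I)/g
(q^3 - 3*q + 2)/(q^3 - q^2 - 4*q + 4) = (q - 1)/(q - 2)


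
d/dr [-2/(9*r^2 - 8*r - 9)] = 4*(9*r - 4)/(-9*r^2 + 8*r + 9)^2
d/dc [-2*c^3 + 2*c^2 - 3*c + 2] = -6*c^2 + 4*c - 3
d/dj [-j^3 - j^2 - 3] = j*(-3*j - 2)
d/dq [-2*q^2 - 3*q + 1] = -4*q - 3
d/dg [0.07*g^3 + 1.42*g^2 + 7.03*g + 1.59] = 0.21*g^2 + 2.84*g + 7.03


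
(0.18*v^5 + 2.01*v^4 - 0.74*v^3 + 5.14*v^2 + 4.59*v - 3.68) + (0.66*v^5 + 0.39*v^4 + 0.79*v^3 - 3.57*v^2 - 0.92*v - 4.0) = 0.84*v^5 + 2.4*v^4 + 0.05*v^3 + 1.57*v^2 + 3.67*v - 7.68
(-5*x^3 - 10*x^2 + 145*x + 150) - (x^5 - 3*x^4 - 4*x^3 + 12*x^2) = -x^5 + 3*x^4 - x^3 - 22*x^2 + 145*x + 150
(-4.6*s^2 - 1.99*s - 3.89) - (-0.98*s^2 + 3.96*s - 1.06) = -3.62*s^2 - 5.95*s - 2.83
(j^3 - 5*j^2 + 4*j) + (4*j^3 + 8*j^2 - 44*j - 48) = 5*j^3 + 3*j^2 - 40*j - 48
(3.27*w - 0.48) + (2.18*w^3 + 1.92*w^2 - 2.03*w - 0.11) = 2.18*w^3 + 1.92*w^2 + 1.24*w - 0.59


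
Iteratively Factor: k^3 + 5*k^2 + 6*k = (k + 3)*(k^2 + 2*k) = (k + 2)*(k + 3)*(k)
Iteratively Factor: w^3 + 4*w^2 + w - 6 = (w + 2)*(w^2 + 2*w - 3) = (w + 2)*(w + 3)*(w - 1)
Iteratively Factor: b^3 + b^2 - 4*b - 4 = (b + 2)*(b^2 - b - 2) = (b - 2)*(b + 2)*(b + 1)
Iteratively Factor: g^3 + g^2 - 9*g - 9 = (g + 1)*(g^2 - 9) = (g - 3)*(g + 1)*(g + 3)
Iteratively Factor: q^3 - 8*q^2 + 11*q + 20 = (q - 5)*(q^2 - 3*q - 4) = (q - 5)*(q + 1)*(q - 4)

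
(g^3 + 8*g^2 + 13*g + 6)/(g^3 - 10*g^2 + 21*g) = (g^3 + 8*g^2 + 13*g + 6)/(g*(g^2 - 10*g + 21))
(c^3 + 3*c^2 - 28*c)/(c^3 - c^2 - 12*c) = (c + 7)/(c + 3)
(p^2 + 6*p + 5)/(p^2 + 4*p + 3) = (p + 5)/(p + 3)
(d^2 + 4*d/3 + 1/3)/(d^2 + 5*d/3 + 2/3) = (3*d + 1)/(3*d + 2)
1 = 1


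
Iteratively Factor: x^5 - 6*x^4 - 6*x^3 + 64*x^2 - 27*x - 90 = (x + 1)*(x^4 - 7*x^3 + x^2 + 63*x - 90) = (x + 1)*(x + 3)*(x^3 - 10*x^2 + 31*x - 30) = (x - 2)*(x + 1)*(x + 3)*(x^2 - 8*x + 15) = (x - 5)*(x - 2)*(x + 1)*(x + 3)*(x - 3)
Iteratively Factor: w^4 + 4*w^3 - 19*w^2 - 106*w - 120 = (w + 3)*(w^3 + w^2 - 22*w - 40) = (w - 5)*(w + 3)*(w^2 + 6*w + 8) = (w - 5)*(w + 2)*(w + 3)*(w + 4)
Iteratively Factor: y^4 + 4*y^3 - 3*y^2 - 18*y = (y)*(y^3 + 4*y^2 - 3*y - 18) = y*(y + 3)*(y^2 + y - 6) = y*(y - 2)*(y + 3)*(y + 3)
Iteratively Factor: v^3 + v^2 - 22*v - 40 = (v - 5)*(v^2 + 6*v + 8) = (v - 5)*(v + 2)*(v + 4)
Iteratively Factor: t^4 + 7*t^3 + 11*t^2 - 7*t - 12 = (t - 1)*(t^3 + 8*t^2 + 19*t + 12) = (t - 1)*(t + 4)*(t^2 + 4*t + 3) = (t - 1)*(t + 1)*(t + 4)*(t + 3)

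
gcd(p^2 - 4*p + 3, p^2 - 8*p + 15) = p - 3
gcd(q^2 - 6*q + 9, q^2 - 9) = q - 3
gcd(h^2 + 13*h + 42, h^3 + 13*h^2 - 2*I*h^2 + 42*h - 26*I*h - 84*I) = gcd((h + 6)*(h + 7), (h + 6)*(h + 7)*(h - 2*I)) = h^2 + 13*h + 42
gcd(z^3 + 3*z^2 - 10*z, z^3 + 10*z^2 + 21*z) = z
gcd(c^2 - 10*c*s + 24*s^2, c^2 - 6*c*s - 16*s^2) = 1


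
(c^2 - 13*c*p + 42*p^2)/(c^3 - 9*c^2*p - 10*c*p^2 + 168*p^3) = 1/(c + 4*p)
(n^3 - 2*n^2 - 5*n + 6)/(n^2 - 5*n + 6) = (n^2 + n - 2)/(n - 2)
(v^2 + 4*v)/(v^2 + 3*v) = (v + 4)/(v + 3)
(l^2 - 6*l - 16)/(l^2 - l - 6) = (l - 8)/(l - 3)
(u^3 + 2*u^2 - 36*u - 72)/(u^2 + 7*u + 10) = (u^2 - 36)/(u + 5)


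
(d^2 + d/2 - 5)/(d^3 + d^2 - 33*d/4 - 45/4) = 2*(d - 2)/(2*d^2 - 3*d - 9)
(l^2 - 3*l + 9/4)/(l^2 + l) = (l^2 - 3*l + 9/4)/(l*(l + 1))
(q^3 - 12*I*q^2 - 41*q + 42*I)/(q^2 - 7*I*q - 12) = (q^2 - 9*I*q - 14)/(q - 4*I)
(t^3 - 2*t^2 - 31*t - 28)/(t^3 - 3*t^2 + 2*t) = (t^3 - 2*t^2 - 31*t - 28)/(t*(t^2 - 3*t + 2))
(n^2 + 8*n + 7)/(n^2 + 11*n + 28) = (n + 1)/(n + 4)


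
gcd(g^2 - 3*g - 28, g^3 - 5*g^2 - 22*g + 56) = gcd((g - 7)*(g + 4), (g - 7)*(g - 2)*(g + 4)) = g^2 - 3*g - 28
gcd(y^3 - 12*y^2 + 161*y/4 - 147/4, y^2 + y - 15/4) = y - 3/2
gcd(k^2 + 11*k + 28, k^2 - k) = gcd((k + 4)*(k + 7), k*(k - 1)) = 1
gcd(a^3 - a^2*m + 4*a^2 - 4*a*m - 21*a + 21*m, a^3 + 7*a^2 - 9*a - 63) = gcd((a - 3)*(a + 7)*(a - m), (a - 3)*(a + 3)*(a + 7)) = a^2 + 4*a - 21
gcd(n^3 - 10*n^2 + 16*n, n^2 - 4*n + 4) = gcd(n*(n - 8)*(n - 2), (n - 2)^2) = n - 2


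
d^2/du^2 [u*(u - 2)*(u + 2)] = 6*u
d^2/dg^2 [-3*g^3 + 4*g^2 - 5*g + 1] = 8 - 18*g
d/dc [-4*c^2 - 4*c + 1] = -8*c - 4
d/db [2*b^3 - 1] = 6*b^2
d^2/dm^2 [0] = 0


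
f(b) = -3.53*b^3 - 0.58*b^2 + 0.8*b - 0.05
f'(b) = -10.59*b^2 - 1.16*b + 0.8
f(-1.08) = 2.86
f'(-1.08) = -10.30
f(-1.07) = 2.75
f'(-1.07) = -10.08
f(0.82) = -1.73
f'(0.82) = -7.27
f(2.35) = -47.18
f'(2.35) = -60.41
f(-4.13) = 235.42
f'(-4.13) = -175.04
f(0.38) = -0.02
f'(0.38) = -1.17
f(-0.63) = 0.10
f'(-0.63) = -2.67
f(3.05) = -103.16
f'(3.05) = -101.25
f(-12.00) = 6006.67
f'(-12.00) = -1510.24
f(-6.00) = 736.75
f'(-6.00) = -373.48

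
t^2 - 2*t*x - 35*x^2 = (t - 7*x)*(t + 5*x)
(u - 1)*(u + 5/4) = u^2 + u/4 - 5/4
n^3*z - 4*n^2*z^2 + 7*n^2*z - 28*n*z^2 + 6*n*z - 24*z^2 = (n + 6)*(n - 4*z)*(n*z + z)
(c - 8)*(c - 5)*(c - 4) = c^3 - 17*c^2 + 92*c - 160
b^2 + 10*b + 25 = (b + 5)^2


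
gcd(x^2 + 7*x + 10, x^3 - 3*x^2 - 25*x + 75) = x + 5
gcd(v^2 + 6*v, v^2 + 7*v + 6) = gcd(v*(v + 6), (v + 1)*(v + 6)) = v + 6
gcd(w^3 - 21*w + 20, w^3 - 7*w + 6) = w - 1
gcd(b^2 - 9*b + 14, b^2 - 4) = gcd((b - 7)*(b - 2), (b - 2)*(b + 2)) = b - 2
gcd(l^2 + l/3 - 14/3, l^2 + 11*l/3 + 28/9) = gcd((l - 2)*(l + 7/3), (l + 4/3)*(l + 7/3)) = l + 7/3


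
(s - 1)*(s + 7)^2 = s^3 + 13*s^2 + 35*s - 49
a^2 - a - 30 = (a - 6)*(a + 5)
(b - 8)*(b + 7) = b^2 - b - 56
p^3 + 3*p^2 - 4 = (p - 1)*(p + 2)^2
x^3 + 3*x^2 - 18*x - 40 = (x - 4)*(x + 2)*(x + 5)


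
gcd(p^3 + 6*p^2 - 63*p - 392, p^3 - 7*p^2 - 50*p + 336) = p^2 - p - 56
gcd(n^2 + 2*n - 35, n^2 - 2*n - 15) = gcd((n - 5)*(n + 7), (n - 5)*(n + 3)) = n - 5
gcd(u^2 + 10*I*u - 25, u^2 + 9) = 1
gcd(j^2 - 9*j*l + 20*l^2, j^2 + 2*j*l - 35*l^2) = j - 5*l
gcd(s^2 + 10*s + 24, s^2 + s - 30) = s + 6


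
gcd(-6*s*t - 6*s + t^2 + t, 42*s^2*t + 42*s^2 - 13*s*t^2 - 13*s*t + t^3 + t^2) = 6*s*t + 6*s - t^2 - t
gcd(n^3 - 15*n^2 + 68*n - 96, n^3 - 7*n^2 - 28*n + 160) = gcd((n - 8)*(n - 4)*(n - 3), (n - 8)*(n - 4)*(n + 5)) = n^2 - 12*n + 32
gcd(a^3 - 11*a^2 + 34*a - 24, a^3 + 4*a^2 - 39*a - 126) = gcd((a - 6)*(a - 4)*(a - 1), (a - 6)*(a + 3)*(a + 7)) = a - 6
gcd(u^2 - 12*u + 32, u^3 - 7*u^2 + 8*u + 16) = u - 4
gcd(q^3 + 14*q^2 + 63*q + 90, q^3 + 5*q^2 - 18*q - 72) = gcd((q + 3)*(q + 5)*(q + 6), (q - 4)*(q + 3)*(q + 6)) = q^2 + 9*q + 18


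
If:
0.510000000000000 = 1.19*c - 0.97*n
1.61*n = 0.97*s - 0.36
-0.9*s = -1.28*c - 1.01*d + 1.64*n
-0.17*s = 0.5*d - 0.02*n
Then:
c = 0.46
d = -0.14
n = 0.03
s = 0.43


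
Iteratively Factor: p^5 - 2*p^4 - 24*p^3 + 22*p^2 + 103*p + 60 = (p - 3)*(p^4 + p^3 - 21*p^2 - 41*p - 20) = (p - 5)*(p - 3)*(p^3 + 6*p^2 + 9*p + 4) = (p - 5)*(p - 3)*(p + 1)*(p^2 + 5*p + 4) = (p - 5)*(p - 3)*(p + 1)*(p + 4)*(p + 1)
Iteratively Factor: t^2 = (t)*(t)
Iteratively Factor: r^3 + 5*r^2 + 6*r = (r + 3)*(r^2 + 2*r) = (r + 2)*(r + 3)*(r)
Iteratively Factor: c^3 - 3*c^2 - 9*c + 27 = (c - 3)*(c^2 - 9) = (c - 3)*(c + 3)*(c - 3)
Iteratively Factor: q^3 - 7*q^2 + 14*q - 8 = (q - 4)*(q^2 - 3*q + 2) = (q - 4)*(q - 1)*(q - 2)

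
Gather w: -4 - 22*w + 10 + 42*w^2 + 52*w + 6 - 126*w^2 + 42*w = -84*w^2 + 72*w + 12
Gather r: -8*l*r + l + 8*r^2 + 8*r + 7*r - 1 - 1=l + 8*r^2 + r*(15 - 8*l) - 2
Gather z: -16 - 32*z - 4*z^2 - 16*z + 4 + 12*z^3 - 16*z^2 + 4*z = 12*z^3 - 20*z^2 - 44*z - 12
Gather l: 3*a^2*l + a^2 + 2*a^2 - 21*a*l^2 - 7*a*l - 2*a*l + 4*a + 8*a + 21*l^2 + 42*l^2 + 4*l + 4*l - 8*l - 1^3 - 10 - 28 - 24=3*a^2 + 12*a + l^2*(63 - 21*a) + l*(3*a^2 - 9*a) - 63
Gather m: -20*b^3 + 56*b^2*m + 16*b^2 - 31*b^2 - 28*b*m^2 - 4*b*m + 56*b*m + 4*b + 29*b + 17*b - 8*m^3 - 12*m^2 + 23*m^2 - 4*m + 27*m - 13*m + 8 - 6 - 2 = -20*b^3 - 15*b^2 + 50*b - 8*m^3 + m^2*(11 - 28*b) + m*(56*b^2 + 52*b + 10)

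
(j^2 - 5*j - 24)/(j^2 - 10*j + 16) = (j + 3)/(j - 2)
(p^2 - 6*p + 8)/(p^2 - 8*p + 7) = (p^2 - 6*p + 8)/(p^2 - 8*p + 7)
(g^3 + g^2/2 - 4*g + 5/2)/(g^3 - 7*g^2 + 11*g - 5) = (g + 5/2)/(g - 5)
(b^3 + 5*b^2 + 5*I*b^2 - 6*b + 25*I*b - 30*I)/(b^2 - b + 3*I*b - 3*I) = (b^2 + b*(6 + 5*I) + 30*I)/(b + 3*I)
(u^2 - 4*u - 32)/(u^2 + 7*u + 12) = (u - 8)/(u + 3)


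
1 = 1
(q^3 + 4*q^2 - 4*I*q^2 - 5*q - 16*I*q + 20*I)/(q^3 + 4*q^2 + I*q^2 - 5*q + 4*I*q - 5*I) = (q - 4*I)/(q + I)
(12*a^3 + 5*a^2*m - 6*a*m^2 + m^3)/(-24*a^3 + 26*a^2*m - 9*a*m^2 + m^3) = (-a - m)/(2*a - m)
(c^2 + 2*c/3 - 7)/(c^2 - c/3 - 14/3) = (c + 3)/(c + 2)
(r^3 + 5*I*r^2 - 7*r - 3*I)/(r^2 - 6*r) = (r^3 + 5*I*r^2 - 7*r - 3*I)/(r*(r - 6))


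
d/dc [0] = 0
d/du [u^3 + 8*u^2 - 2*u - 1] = 3*u^2 + 16*u - 2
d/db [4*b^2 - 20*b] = 8*b - 20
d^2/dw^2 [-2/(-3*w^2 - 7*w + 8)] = 4*(-9*w^2 - 21*w + (6*w + 7)^2 + 24)/(3*w^2 + 7*w - 8)^3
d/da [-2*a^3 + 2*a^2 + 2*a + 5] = -6*a^2 + 4*a + 2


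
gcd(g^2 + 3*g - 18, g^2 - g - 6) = g - 3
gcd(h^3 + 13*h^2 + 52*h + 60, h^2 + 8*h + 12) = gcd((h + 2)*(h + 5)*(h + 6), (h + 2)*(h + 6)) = h^2 + 8*h + 12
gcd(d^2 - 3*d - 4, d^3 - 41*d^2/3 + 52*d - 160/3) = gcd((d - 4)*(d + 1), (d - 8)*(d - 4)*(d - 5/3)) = d - 4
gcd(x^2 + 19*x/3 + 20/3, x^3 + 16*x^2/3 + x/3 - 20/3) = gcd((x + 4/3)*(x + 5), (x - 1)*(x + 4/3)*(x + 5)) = x^2 + 19*x/3 + 20/3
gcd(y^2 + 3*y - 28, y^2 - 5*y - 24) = 1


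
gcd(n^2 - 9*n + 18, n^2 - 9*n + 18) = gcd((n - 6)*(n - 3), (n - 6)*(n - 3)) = n^2 - 9*n + 18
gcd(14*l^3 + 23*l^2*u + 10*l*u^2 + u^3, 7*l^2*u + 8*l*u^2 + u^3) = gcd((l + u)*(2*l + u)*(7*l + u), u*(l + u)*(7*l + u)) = 7*l^2 + 8*l*u + u^2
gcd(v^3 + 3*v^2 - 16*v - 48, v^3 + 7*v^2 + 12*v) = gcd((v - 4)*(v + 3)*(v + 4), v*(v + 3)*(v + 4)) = v^2 + 7*v + 12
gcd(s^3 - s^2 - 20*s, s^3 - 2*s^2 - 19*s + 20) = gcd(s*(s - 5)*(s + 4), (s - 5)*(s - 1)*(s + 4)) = s^2 - s - 20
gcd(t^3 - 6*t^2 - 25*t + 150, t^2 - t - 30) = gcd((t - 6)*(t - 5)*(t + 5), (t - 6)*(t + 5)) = t^2 - t - 30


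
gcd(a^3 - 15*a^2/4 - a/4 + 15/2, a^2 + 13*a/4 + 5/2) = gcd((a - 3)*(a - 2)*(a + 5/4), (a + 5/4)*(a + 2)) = a + 5/4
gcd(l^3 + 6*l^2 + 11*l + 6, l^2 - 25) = 1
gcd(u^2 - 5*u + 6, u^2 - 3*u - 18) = 1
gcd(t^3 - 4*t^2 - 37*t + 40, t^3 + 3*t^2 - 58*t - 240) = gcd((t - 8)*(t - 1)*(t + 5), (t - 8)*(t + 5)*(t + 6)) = t^2 - 3*t - 40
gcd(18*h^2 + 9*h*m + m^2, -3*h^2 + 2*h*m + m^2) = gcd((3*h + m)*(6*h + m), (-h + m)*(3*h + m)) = 3*h + m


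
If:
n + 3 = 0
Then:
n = -3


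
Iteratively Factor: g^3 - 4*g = (g + 2)*(g^2 - 2*g) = (g - 2)*(g + 2)*(g)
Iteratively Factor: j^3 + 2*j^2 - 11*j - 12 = (j + 1)*(j^2 + j - 12) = (j - 3)*(j + 1)*(j + 4)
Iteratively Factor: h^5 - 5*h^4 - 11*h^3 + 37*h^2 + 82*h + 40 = (h - 4)*(h^4 - h^3 - 15*h^2 - 23*h - 10) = (h - 5)*(h - 4)*(h^3 + 4*h^2 + 5*h + 2) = (h - 5)*(h - 4)*(h + 1)*(h^2 + 3*h + 2) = (h - 5)*(h - 4)*(h + 1)*(h + 2)*(h + 1)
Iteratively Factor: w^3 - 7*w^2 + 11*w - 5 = (w - 5)*(w^2 - 2*w + 1) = (w - 5)*(w - 1)*(w - 1)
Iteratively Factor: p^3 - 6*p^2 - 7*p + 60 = (p + 3)*(p^2 - 9*p + 20) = (p - 4)*(p + 3)*(p - 5)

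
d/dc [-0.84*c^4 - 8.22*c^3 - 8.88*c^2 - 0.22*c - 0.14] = -3.36*c^3 - 24.66*c^2 - 17.76*c - 0.22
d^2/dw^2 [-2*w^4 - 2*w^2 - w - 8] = -24*w^2 - 4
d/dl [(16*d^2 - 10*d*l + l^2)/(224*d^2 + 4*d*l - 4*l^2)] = -9*d/(196*d^2 + 56*d*l + 4*l^2)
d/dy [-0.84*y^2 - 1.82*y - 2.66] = -1.68*y - 1.82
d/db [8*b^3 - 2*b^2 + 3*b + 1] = 24*b^2 - 4*b + 3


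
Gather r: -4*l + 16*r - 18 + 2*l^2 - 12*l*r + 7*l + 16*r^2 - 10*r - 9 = 2*l^2 + 3*l + 16*r^2 + r*(6 - 12*l) - 27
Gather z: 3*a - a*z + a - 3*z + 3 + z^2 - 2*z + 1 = 4*a + z^2 + z*(-a - 5) + 4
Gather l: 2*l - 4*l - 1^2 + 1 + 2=2 - 2*l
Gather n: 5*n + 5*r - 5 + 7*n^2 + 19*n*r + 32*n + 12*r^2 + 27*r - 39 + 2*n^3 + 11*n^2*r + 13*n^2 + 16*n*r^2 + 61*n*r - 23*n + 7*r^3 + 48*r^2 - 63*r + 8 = 2*n^3 + n^2*(11*r + 20) + n*(16*r^2 + 80*r + 14) + 7*r^3 + 60*r^2 - 31*r - 36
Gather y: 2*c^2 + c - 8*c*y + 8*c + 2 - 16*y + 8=2*c^2 + 9*c + y*(-8*c - 16) + 10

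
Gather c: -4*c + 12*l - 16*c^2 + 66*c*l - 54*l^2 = -16*c^2 + c*(66*l - 4) - 54*l^2 + 12*l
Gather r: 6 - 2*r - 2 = 4 - 2*r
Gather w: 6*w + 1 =6*w + 1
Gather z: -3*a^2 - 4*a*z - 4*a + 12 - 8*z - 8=-3*a^2 - 4*a + z*(-4*a - 8) + 4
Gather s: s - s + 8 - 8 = 0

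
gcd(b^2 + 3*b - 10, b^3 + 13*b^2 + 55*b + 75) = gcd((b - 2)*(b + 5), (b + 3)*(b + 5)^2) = b + 5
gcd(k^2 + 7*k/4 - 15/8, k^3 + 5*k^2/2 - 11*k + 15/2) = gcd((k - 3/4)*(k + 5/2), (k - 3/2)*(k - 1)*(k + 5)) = 1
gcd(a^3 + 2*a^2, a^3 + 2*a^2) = a^3 + 2*a^2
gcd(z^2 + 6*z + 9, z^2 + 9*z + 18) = z + 3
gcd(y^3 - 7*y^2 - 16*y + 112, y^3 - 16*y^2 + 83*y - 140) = y^2 - 11*y + 28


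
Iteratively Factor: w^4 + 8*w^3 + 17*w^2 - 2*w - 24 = (w + 3)*(w^3 + 5*w^2 + 2*w - 8) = (w + 2)*(w + 3)*(w^2 + 3*w - 4) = (w - 1)*(w + 2)*(w + 3)*(w + 4)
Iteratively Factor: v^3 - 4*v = (v + 2)*(v^2 - 2*v) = v*(v + 2)*(v - 2)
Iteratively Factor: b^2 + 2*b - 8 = (b - 2)*(b + 4)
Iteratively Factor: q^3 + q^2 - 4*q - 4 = (q + 2)*(q^2 - q - 2) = (q + 1)*(q + 2)*(q - 2)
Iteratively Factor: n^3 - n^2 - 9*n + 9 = (n + 3)*(n^2 - 4*n + 3) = (n - 1)*(n + 3)*(n - 3)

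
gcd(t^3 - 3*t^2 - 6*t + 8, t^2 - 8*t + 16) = t - 4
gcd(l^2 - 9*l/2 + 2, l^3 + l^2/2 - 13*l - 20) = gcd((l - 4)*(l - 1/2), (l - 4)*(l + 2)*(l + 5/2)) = l - 4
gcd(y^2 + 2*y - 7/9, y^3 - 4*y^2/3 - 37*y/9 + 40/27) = y - 1/3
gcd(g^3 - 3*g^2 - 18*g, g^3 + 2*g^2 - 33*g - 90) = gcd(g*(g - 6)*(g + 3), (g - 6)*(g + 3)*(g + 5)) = g^2 - 3*g - 18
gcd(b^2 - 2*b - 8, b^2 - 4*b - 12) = b + 2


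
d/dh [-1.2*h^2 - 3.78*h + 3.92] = -2.4*h - 3.78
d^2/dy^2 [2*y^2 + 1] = 4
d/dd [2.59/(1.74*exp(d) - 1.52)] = -4.5066*exp(d)/(1.74*exp(d) - 1.52)^2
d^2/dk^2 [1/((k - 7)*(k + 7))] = 2*(3*k^2 + 49)/(k^6 - 147*k^4 + 7203*k^2 - 117649)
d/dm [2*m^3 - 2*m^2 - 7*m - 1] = 6*m^2 - 4*m - 7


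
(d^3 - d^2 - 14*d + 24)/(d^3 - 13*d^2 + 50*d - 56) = (d^2 + d - 12)/(d^2 - 11*d + 28)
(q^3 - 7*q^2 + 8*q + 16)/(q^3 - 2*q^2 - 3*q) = (q^2 - 8*q + 16)/(q*(q - 3))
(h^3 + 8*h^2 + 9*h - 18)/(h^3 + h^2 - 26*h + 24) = (h + 3)/(h - 4)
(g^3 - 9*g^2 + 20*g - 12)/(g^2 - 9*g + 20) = (g^3 - 9*g^2 + 20*g - 12)/(g^2 - 9*g + 20)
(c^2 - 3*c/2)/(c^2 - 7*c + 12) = c*(2*c - 3)/(2*(c^2 - 7*c + 12))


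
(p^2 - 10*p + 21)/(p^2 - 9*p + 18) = (p - 7)/(p - 6)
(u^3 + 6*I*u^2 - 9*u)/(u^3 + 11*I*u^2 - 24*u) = (u + 3*I)/(u + 8*I)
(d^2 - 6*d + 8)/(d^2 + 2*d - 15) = (d^2 - 6*d + 8)/(d^2 + 2*d - 15)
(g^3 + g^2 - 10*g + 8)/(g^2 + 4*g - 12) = (g^2 + 3*g - 4)/(g + 6)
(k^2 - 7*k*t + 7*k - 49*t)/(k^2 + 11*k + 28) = (k - 7*t)/(k + 4)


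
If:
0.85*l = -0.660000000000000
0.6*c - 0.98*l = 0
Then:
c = -1.27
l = -0.78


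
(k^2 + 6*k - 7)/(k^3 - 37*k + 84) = (k - 1)/(k^2 - 7*k + 12)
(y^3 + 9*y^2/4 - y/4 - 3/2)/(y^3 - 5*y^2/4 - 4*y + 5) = (4*y^2 + y - 3)/(4*y^2 - 13*y + 10)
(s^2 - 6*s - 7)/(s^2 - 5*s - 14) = (s + 1)/(s + 2)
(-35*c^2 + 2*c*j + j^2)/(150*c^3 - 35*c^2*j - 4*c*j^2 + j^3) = (-7*c - j)/(30*c^2 - c*j - j^2)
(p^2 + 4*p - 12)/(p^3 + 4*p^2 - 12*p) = 1/p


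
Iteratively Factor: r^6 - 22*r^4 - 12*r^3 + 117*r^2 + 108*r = (r + 3)*(r^5 - 3*r^4 - 13*r^3 + 27*r^2 + 36*r) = r*(r + 3)*(r^4 - 3*r^3 - 13*r^2 + 27*r + 36) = r*(r - 4)*(r + 3)*(r^3 + r^2 - 9*r - 9) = r*(r - 4)*(r - 3)*(r + 3)*(r^2 + 4*r + 3) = r*(r - 4)*(r - 3)*(r + 1)*(r + 3)*(r + 3)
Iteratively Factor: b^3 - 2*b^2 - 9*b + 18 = (b - 2)*(b^2 - 9) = (b - 2)*(b + 3)*(b - 3)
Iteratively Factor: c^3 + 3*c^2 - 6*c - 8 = (c + 4)*(c^2 - c - 2) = (c - 2)*(c + 4)*(c + 1)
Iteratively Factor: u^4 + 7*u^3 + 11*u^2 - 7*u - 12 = (u + 4)*(u^3 + 3*u^2 - u - 3) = (u + 3)*(u + 4)*(u^2 - 1) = (u + 1)*(u + 3)*(u + 4)*(u - 1)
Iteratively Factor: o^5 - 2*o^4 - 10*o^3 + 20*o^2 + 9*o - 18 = (o - 1)*(o^4 - o^3 - 11*o^2 + 9*o + 18) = (o - 1)*(o + 3)*(o^3 - 4*o^2 + o + 6) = (o - 1)*(o + 1)*(o + 3)*(o^2 - 5*o + 6) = (o - 2)*(o - 1)*(o + 1)*(o + 3)*(o - 3)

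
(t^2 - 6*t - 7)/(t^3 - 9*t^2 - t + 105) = (t + 1)/(t^2 - 2*t - 15)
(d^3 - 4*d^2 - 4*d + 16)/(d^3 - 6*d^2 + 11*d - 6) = (d^2 - 2*d - 8)/(d^2 - 4*d + 3)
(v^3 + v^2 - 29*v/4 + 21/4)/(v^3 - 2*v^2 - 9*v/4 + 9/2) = (2*v^2 + 5*v - 7)/(2*v^2 - v - 6)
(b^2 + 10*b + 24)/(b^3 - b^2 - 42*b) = (b + 4)/(b*(b - 7))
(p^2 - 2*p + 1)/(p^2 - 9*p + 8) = (p - 1)/(p - 8)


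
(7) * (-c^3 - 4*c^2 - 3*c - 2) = -7*c^3 - 28*c^2 - 21*c - 14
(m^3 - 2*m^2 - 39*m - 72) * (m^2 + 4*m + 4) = m^5 + 2*m^4 - 43*m^3 - 236*m^2 - 444*m - 288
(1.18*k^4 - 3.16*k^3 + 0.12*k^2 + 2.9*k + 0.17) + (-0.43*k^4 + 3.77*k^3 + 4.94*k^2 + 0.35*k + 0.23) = 0.75*k^4 + 0.61*k^3 + 5.06*k^2 + 3.25*k + 0.4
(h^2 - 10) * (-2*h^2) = -2*h^4 + 20*h^2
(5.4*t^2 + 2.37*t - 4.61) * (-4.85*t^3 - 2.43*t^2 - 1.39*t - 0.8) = -26.19*t^5 - 24.6165*t^4 + 9.0934*t^3 + 3.588*t^2 + 4.5119*t + 3.688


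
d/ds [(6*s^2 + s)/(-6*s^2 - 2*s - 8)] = (-3*s^2 - 48*s - 4)/(2*(9*s^4 + 6*s^3 + 25*s^2 + 8*s + 16))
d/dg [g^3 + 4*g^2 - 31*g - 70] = 3*g^2 + 8*g - 31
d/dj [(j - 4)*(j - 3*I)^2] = (j - 3*I)*(3*j - 8 - 3*I)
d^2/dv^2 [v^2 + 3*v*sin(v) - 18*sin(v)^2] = -3*v*sin(v) + 72*sin(v)^2 + 6*cos(v) - 34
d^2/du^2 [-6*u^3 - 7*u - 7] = -36*u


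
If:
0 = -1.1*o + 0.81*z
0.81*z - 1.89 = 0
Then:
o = 1.72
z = 2.33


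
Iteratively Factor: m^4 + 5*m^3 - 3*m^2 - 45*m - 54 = (m + 3)*(m^3 + 2*m^2 - 9*m - 18) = (m - 3)*(m + 3)*(m^2 + 5*m + 6) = (m - 3)*(m + 3)^2*(m + 2)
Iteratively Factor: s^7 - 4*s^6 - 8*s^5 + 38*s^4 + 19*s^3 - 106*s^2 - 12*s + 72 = (s - 3)*(s^6 - s^5 - 11*s^4 + 5*s^3 + 34*s^2 - 4*s - 24) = (s - 3)^2*(s^5 + 2*s^4 - 5*s^3 - 10*s^2 + 4*s + 8) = (s - 3)^2*(s - 1)*(s^4 + 3*s^3 - 2*s^2 - 12*s - 8) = (s - 3)^2*(s - 1)*(s + 2)*(s^3 + s^2 - 4*s - 4) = (s - 3)^2*(s - 2)*(s - 1)*(s + 2)*(s^2 + 3*s + 2) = (s - 3)^2*(s - 2)*(s - 1)*(s + 1)*(s + 2)*(s + 2)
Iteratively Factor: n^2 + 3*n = (n + 3)*(n)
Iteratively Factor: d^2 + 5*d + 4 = (d + 4)*(d + 1)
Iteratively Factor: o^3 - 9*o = (o)*(o^2 - 9) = o*(o - 3)*(o + 3)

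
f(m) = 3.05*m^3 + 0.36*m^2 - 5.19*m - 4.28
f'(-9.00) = 729.48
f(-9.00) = -2151.86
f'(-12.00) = 1303.77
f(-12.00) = -5160.56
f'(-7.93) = 564.50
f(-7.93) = -1461.45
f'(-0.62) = -2.12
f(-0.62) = -1.65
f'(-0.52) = -3.09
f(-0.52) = -1.91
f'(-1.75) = 21.57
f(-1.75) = -10.44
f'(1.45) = 15.09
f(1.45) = -1.75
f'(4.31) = 167.88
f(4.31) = 224.23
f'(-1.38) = 11.24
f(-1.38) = -4.45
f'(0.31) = -4.09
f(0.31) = -5.76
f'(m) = 9.15*m^2 + 0.72*m - 5.19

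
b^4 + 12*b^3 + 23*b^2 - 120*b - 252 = (b - 3)*(b + 2)*(b + 6)*(b + 7)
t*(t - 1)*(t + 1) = t^3 - t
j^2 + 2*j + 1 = (j + 1)^2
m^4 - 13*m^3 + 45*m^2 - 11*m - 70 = (m - 7)*(m - 5)*(m - 2)*(m + 1)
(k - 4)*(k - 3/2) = k^2 - 11*k/2 + 6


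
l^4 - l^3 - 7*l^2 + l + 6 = (l - 3)*(l - 1)*(l + 1)*(l + 2)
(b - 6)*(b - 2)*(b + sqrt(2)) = b^3 - 8*b^2 + sqrt(2)*b^2 - 8*sqrt(2)*b + 12*b + 12*sqrt(2)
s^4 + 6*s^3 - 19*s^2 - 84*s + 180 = (s - 3)*(s - 2)*(s + 5)*(s + 6)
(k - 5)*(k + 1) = k^2 - 4*k - 5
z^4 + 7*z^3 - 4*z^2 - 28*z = z*(z - 2)*(z + 2)*(z + 7)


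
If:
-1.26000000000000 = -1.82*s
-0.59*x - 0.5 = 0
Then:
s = 0.69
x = -0.85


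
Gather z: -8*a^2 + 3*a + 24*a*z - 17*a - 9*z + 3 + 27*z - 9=-8*a^2 - 14*a + z*(24*a + 18) - 6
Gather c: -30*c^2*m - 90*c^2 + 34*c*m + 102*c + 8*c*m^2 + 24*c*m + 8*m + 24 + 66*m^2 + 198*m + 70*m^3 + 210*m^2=c^2*(-30*m - 90) + c*(8*m^2 + 58*m + 102) + 70*m^3 + 276*m^2 + 206*m + 24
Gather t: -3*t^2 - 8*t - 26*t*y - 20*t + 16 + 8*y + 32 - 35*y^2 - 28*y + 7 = -3*t^2 + t*(-26*y - 28) - 35*y^2 - 20*y + 55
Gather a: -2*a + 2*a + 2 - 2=0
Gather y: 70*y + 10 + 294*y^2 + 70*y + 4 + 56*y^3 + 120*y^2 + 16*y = 56*y^3 + 414*y^2 + 156*y + 14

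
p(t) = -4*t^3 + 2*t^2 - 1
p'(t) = -12*t^2 + 4*t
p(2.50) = -51.00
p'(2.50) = -65.00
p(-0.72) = 1.53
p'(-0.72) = -9.10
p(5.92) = -760.81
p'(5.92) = -396.88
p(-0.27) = -0.78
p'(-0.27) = -1.95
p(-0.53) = 0.16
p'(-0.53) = -5.49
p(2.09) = -28.78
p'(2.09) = -44.06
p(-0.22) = -0.86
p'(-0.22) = -1.46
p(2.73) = -67.48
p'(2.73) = -78.51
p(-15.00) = 13949.00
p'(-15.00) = -2760.00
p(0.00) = -1.00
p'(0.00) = 0.00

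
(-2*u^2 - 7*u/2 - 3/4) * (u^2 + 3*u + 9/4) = -2*u^4 - 19*u^3/2 - 63*u^2/4 - 81*u/8 - 27/16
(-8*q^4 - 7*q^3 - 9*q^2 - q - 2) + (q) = -8*q^4 - 7*q^3 - 9*q^2 - 2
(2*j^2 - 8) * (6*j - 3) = 12*j^3 - 6*j^2 - 48*j + 24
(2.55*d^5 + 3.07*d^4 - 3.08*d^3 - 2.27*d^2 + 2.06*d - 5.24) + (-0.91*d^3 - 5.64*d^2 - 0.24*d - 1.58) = 2.55*d^5 + 3.07*d^4 - 3.99*d^3 - 7.91*d^2 + 1.82*d - 6.82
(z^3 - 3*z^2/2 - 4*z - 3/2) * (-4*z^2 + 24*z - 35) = -4*z^5 + 30*z^4 - 55*z^3 - 75*z^2/2 + 104*z + 105/2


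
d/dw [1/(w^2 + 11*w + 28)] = (-2*w - 11)/(w^2 + 11*w + 28)^2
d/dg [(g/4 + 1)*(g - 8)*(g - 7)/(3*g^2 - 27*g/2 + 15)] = (2*g^4 - 18*g^3 + 137*g^2 - 1116*g + 1976)/(6*(4*g^4 - 36*g^3 + 121*g^2 - 180*g + 100))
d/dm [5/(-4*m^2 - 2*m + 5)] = 10*(4*m + 1)/(4*m^2 + 2*m - 5)^2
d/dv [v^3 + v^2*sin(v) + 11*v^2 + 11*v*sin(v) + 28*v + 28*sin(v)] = v^2*cos(v) + 3*v^2 + 2*v*sin(v) + 11*v*cos(v) + 22*v + 11*sin(v) + 28*cos(v) + 28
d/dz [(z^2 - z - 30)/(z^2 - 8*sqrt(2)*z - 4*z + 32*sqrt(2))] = ((2*z - 1)*(z^2 - 8*sqrt(2)*z - 4*z + 32*sqrt(2)) - 2*(-z + 2 + 4*sqrt(2))*(-z^2 + z + 30))/(z^2 - 8*sqrt(2)*z - 4*z + 32*sqrt(2))^2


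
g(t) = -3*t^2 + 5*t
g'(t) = 5 - 6*t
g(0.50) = 1.75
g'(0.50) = 2.00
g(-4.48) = -82.61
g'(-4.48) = 31.88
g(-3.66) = -58.49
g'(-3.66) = 26.96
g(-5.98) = -137.18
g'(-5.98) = 40.88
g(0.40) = 1.52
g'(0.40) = 2.60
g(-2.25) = -26.44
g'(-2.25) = 18.50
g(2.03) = -2.21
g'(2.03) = -7.18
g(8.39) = -169.23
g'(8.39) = -45.34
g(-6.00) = -138.00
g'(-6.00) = 41.00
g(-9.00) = -288.00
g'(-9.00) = 59.00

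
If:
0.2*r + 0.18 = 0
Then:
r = -0.90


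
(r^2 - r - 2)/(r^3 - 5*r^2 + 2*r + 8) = 1/(r - 4)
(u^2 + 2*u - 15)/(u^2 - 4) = (u^2 + 2*u - 15)/(u^2 - 4)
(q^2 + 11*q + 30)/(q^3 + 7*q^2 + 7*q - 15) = (q + 6)/(q^2 + 2*q - 3)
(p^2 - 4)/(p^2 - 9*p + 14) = (p + 2)/(p - 7)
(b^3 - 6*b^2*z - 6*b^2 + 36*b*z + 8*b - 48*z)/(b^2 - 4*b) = b - 6*z - 2 + 12*z/b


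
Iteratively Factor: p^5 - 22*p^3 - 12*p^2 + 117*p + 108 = (p + 3)*(p^4 - 3*p^3 - 13*p^2 + 27*p + 36) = (p - 3)*(p + 3)*(p^3 - 13*p - 12) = (p - 3)*(p + 1)*(p + 3)*(p^2 - p - 12) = (p - 4)*(p - 3)*(p + 1)*(p + 3)*(p + 3)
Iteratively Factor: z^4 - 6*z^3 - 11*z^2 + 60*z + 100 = (z - 5)*(z^3 - z^2 - 16*z - 20) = (z - 5)*(z + 2)*(z^2 - 3*z - 10) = (z - 5)*(z + 2)^2*(z - 5)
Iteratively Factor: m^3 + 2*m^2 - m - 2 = (m + 1)*(m^2 + m - 2) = (m - 1)*(m + 1)*(m + 2)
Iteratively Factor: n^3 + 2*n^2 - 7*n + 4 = (n + 4)*(n^2 - 2*n + 1) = (n - 1)*(n + 4)*(n - 1)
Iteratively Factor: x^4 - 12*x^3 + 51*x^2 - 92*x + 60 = (x - 2)*(x^3 - 10*x^2 + 31*x - 30) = (x - 2)^2*(x^2 - 8*x + 15) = (x - 5)*(x - 2)^2*(x - 3)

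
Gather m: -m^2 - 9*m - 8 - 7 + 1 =-m^2 - 9*m - 14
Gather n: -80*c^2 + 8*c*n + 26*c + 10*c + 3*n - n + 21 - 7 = -80*c^2 + 36*c + n*(8*c + 2) + 14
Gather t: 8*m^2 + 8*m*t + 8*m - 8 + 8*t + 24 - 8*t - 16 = 8*m^2 + 8*m*t + 8*m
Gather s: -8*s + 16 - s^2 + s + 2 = -s^2 - 7*s + 18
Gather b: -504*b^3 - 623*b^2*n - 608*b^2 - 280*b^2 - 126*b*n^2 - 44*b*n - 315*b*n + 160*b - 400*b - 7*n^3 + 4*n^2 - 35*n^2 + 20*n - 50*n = -504*b^3 + b^2*(-623*n - 888) + b*(-126*n^2 - 359*n - 240) - 7*n^3 - 31*n^2 - 30*n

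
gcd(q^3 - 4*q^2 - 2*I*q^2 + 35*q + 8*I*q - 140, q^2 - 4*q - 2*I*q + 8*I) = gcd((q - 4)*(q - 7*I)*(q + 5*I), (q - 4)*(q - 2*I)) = q - 4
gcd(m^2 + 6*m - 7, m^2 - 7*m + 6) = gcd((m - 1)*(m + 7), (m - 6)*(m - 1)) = m - 1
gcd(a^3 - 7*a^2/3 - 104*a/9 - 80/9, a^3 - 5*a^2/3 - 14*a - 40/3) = a^2 - 11*a/3 - 20/3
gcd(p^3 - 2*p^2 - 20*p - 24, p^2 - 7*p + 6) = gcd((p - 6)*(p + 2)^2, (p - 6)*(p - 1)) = p - 6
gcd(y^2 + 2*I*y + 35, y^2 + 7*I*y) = y + 7*I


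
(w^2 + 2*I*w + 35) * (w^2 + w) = w^4 + w^3 + 2*I*w^3 + 35*w^2 + 2*I*w^2 + 35*w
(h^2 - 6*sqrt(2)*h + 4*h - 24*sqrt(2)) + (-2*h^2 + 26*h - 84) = -h^2 - 6*sqrt(2)*h + 30*h - 84 - 24*sqrt(2)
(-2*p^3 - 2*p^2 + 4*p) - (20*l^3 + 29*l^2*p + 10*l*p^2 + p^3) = -20*l^3 - 29*l^2*p - 10*l*p^2 - 3*p^3 - 2*p^2 + 4*p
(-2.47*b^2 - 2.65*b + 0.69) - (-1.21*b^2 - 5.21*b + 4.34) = -1.26*b^2 + 2.56*b - 3.65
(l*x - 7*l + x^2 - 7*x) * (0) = 0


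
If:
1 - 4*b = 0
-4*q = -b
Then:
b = 1/4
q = 1/16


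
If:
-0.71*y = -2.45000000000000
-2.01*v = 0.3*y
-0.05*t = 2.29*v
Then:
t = 23.59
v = -0.52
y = 3.45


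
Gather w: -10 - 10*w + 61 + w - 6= 45 - 9*w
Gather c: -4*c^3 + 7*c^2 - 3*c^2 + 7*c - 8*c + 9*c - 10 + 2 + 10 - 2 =-4*c^3 + 4*c^2 + 8*c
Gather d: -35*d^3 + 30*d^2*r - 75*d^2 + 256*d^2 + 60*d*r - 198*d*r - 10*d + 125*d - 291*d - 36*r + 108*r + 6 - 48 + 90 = -35*d^3 + d^2*(30*r + 181) + d*(-138*r - 176) + 72*r + 48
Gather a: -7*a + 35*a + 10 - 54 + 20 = 28*a - 24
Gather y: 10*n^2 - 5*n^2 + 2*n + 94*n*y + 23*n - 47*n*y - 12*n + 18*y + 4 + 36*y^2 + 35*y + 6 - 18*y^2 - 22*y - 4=5*n^2 + 13*n + 18*y^2 + y*(47*n + 31) + 6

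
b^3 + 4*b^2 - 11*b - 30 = (b - 3)*(b + 2)*(b + 5)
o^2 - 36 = (o - 6)*(o + 6)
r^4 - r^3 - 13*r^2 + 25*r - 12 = (r - 3)*(r - 1)^2*(r + 4)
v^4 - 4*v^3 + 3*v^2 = v^2*(v - 3)*(v - 1)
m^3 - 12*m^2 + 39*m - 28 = (m - 7)*(m - 4)*(m - 1)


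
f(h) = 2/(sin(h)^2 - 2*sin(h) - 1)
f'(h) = 2*(-2*sin(h)*cos(h) + 2*cos(h))/(sin(h)^2 - 2*sin(h) - 1)^2 = 4*(1 - sin(h))*cos(h)/(2*sin(h) + cos(h)^2)^2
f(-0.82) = 2.01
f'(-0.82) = 4.75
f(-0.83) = 1.96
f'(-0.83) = 4.51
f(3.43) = -5.71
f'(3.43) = -40.15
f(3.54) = -27.18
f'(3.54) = -944.82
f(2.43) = -1.06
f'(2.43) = -0.30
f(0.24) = -1.41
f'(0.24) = 1.47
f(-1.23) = 1.13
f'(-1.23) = 0.83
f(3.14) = -1.99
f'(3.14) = -3.97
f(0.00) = -2.00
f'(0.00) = 4.00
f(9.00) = -1.21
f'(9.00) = -0.78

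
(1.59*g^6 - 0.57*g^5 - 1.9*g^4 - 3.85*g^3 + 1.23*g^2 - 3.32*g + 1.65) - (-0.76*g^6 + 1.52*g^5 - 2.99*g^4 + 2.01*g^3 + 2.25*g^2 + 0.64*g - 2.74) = 2.35*g^6 - 2.09*g^5 + 1.09*g^4 - 5.86*g^3 - 1.02*g^2 - 3.96*g + 4.39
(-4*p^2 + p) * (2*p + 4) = -8*p^3 - 14*p^2 + 4*p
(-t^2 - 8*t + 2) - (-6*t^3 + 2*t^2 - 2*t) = 6*t^3 - 3*t^2 - 6*t + 2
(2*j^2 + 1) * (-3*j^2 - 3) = -6*j^4 - 9*j^2 - 3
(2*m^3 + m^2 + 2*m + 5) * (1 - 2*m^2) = -4*m^5 - 2*m^4 - 2*m^3 - 9*m^2 + 2*m + 5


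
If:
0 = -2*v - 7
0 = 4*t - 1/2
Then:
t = 1/8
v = -7/2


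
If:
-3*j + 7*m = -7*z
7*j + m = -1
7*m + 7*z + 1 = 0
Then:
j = -1/3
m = 4/3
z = -31/21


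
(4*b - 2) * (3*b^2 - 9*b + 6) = 12*b^3 - 42*b^2 + 42*b - 12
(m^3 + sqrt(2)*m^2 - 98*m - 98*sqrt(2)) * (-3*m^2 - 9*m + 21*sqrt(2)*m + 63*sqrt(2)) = -3*m^5 - 9*m^4 + 18*sqrt(2)*m^4 + 54*sqrt(2)*m^3 + 336*m^3 - 1764*sqrt(2)*m^2 + 1008*m^2 - 5292*sqrt(2)*m - 4116*m - 12348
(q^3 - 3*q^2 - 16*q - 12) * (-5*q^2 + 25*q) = -5*q^5 + 40*q^4 + 5*q^3 - 340*q^2 - 300*q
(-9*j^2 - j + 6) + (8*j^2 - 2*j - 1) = -j^2 - 3*j + 5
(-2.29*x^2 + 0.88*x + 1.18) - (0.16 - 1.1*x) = -2.29*x^2 + 1.98*x + 1.02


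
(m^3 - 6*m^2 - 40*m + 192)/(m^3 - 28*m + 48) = (m - 8)/(m - 2)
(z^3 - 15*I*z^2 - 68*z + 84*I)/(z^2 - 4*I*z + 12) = (z^2 - 9*I*z - 14)/(z + 2*I)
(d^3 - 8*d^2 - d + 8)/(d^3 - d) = (d - 8)/d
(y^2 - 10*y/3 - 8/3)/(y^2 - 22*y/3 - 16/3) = (y - 4)/(y - 8)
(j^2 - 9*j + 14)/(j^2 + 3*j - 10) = (j - 7)/(j + 5)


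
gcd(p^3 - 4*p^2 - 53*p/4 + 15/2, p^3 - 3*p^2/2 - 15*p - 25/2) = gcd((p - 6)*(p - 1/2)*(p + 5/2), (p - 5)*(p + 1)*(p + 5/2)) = p + 5/2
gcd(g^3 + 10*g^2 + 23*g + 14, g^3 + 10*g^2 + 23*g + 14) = g^3 + 10*g^2 + 23*g + 14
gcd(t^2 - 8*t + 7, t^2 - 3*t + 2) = t - 1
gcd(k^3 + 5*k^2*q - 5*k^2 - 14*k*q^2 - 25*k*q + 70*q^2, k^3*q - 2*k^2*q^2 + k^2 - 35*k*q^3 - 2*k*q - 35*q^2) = 1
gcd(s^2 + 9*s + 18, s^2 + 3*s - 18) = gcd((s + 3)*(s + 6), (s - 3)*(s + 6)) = s + 6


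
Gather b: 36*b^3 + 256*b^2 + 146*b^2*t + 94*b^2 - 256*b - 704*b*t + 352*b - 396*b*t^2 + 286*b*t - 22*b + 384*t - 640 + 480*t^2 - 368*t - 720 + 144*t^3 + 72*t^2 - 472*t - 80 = 36*b^3 + b^2*(146*t + 350) + b*(-396*t^2 - 418*t + 74) + 144*t^3 + 552*t^2 - 456*t - 1440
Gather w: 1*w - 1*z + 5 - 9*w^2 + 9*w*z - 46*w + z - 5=-9*w^2 + w*(9*z - 45)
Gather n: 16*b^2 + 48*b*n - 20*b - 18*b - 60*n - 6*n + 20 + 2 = 16*b^2 - 38*b + n*(48*b - 66) + 22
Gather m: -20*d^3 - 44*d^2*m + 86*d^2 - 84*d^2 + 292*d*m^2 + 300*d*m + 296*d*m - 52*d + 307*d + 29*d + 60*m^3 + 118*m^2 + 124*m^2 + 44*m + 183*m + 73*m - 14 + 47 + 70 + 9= -20*d^3 + 2*d^2 + 284*d + 60*m^3 + m^2*(292*d + 242) + m*(-44*d^2 + 596*d + 300) + 112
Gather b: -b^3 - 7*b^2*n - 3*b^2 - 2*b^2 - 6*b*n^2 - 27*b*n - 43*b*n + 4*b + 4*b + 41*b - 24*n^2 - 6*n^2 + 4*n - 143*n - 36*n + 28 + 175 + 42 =-b^3 + b^2*(-7*n - 5) + b*(-6*n^2 - 70*n + 49) - 30*n^2 - 175*n + 245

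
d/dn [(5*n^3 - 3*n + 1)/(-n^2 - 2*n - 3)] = (-5*n^4 - 20*n^3 - 48*n^2 + 2*n + 11)/(n^4 + 4*n^3 + 10*n^2 + 12*n + 9)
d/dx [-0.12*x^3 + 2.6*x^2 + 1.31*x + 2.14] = -0.36*x^2 + 5.2*x + 1.31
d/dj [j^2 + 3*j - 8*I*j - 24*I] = 2*j + 3 - 8*I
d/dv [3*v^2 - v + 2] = 6*v - 1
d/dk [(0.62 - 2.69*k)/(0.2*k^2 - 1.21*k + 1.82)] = (0.538*k^2 - 0.248*k - 4.1456)/(0.04*k^4 - 0.484*k^3 + 2.1921*k^2 - 4.4044*k + 3.3124)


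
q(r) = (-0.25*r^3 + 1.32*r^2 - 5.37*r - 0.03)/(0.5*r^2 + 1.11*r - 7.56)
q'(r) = (-1.0*r - 1.11)*(-0.25*r^3 + 1.32*r^2 - 5.37*r - 0.03)/(0.5*r^2 + 1.11*r - 7.56)^2 + (-0.75*r^2 + 2.64*r - 5.37)/(0.5*r^2 + 1.11*r - 7.56) = (-0.125*r^4 - 0.555*r^3 + 9.8202*r^2 - 19.9284*r + 40.6305)/(0.25*r^4 + 1.11*r^3 - 6.3279*r^2 - 16.7832*r + 57.1536)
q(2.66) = 9.05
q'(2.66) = 35.31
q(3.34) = -7.28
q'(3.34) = 15.92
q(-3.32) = -7.24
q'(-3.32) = 6.70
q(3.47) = -5.72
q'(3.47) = 9.06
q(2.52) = 5.78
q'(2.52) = 15.41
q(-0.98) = -0.82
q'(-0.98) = 1.05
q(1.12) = 0.83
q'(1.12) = 0.92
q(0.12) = 0.09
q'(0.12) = 0.70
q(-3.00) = -5.43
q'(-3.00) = 4.74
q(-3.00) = -5.43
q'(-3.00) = 4.74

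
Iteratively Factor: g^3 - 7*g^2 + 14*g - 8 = (g - 1)*(g^2 - 6*g + 8) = (g - 2)*(g - 1)*(g - 4)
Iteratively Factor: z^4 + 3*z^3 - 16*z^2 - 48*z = (z + 4)*(z^3 - z^2 - 12*z) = z*(z + 4)*(z^2 - z - 12) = z*(z + 3)*(z + 4)*(z - 4)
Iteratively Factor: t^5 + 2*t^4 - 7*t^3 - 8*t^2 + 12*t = (t)*(t^4 + 2*t^3 - 7*t^2 - 8*t + 12) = t*(t + 2)*(t^3 - 7*t + 6) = t*(t + 2)*(t + 3)*(t^2 - 3*t + 2) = t*(t - 1)*(t + 2)*(t + 3)*(t - 2)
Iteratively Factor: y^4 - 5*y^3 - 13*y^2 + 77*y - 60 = (y - 5)*(y^3 - 13*y + 12) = (y - 5)*(y + 4)*(y^2 - 4*y + 3) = (y - 5)*(y - 1)*(y + 4)*(y - 3)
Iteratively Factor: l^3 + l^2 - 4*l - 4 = (l + 1)*(l^2 - 4) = (l - 2)*(l + 1)*(l + 2)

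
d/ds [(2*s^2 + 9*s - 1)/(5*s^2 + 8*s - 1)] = (-29*s^2 + 6*s - 1)/(25*s^4 + 80*s^3 + 54*s^2 - 16*s + 1)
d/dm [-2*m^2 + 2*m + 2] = 2 - 4*m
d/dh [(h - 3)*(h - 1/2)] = 2*h - 7/2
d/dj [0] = 0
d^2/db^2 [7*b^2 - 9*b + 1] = 14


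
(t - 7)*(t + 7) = t^2 - 49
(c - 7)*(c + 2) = c^2 - 5*c - 14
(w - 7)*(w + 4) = w^2 - 3*w - 28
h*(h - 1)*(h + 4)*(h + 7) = h^4 + 10*h^3 + 17*h^2 - 28*h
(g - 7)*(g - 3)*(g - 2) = g^3 - 12*g^2 + 41*g - 42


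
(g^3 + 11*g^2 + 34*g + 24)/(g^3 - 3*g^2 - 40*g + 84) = (g^2 + 5*g + 4)/(g^2 - 9*g + 14)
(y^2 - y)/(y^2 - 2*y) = (y - 1)/(y - 2)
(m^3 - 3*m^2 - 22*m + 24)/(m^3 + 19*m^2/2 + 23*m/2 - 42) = 2*(m^2 - 7*m + 6)/(2*m^2 + 11*m - 21)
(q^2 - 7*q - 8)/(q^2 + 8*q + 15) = (q^2 - 7*q - 8)/(q^2 + 8*q + 15)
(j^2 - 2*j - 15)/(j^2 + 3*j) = (j - 5)/j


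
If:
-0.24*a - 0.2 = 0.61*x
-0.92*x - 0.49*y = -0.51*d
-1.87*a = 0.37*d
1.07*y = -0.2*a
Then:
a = 0.14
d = -0.72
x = -0.38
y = -0.03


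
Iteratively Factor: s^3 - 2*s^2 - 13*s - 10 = (s + 2)*(s^2 - 4*s - 5) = (s - 5)*(s + 2)*(s + 1)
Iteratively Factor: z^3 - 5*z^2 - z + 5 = (z - 5)*(z^2 - 1) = (z - 5)*(z - 1)*(z + 1)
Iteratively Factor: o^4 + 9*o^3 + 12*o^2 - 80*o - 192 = (o + 4)*(o^3 + 5*o^2 - 8*o - 48) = (o + 4)^2*(o^2 + o - 12) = (o + 4)^3*(o - 3)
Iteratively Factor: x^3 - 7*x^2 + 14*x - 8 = (x - 1)*(x^2 - 6*x + 8) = (x - 4)*(x - 1)*(x - 2)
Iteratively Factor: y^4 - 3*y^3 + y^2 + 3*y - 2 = (y - 1)*(y^3 - 2*y^2 - y + 2) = (y - 1)^2*(y^2 - y - 2) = (y - 1)^2*(y + 1)*(y - 2)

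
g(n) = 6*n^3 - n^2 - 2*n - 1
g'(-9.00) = 1474.00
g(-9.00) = -4438.00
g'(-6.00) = 658.00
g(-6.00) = -1321.00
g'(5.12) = 459.62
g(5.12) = 767.85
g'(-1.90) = 66.78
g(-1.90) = -41.96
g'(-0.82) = 11.74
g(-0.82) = -3.34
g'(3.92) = 266.76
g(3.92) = 337.21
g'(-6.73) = 826.73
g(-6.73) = -1861.76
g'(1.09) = 17.21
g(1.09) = 3.40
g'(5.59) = 549.29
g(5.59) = 1004.63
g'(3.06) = 160.42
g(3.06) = 155.43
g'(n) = 18*n^2 - 2*n - 2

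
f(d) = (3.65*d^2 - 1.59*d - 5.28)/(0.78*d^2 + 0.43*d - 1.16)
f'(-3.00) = 1.44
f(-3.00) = 7.08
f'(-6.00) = 0.18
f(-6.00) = 5.57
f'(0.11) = 3.39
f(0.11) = 4.90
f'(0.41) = 6.18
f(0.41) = 6.24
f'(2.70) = 0.74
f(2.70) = 3.00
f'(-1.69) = 107.72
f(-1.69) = 22.96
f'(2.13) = 1.51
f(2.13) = 2.40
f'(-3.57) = 0.78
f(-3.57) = 6.47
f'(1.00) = 2677.32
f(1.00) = -64.40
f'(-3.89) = 0.59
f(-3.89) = 6.26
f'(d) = (-1.56*d - 0.43)*(3.65*d^2 - 1.59*d - 5.28)/(0.78*d^2 + 0.43*d - 1.16)^2 + (7.3*d - 1.59)/(0.78*d^2 + 0.43*d - 1.16) = (2.8097*d^2 - 0.231199999999999*d + 4.1148)/(0.6084*d^4 + 0.6708*d^3 - 1.6247*d^2 - 0.9976*d + 1.3456)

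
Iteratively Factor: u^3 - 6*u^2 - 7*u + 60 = (u + 3)*(u^2 - 9*u + 20) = (u - 4)*(u + 3)*(u - 5)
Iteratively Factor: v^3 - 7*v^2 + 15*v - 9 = (v - 3)*(v^2 - 4*v + 3) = (v - 3)*(v - 1)*(v - 3)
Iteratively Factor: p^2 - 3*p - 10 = (p - 5)*(p + 2)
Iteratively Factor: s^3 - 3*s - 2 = (s + 1)*(s^2 - s - 2) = (s + 1)^2*(s - 2)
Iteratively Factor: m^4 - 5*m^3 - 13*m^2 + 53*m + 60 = (m - 4)*(m^3 - m^2 - 17*m - 15) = (m - 5)*(m - 4)*(m^2 + 4*m + 3) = (m - 5)*(m - 4)*(m + 3)*(m + 1)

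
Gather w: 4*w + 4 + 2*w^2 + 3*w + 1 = 2*w^2 + 7*w + 5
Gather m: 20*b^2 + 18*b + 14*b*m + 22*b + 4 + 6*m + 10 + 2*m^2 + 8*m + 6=20*b^2 + 40*b + 2*m^2 + m*(14*b + 14) + 20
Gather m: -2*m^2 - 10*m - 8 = -2*m^2 - 10*m - 8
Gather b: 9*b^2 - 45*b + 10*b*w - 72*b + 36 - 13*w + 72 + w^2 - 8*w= 9*b^2 + b*(10*w - 117) + w^2 - 21*w + 108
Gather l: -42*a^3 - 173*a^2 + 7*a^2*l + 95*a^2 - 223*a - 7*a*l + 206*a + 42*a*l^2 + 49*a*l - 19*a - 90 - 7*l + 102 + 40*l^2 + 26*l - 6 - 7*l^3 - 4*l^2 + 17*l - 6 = -42*a^3 - 78*a^2 - 36*a - 7*l^3 + l^2*(42*a + 36) + l*(7*a^2 + 42*a + 36)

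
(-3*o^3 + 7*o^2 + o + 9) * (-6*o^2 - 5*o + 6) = 18*o^5 - 27*o^4 - 59*o^3 - 17*o^2 - 39*o + 54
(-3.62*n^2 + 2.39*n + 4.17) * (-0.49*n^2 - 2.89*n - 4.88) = 1.7738*n^4 + 9.2907*n^3 + 8.7152*n^2 - 23.7145*n - 20.3496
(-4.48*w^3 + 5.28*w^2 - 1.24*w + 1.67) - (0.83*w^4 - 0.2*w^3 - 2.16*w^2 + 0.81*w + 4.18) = -0.83*w^4 - 4.28*w^3 + 7.44*w^2 - 2.05*w - 2.51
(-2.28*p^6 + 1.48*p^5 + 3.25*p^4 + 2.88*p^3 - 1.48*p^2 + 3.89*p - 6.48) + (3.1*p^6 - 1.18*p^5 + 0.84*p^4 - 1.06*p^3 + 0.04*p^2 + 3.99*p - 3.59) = 0.82*p^6 + 0.3*p^5 + 4.09*p^4 + 1.82*p^3 - 1.44*p^2 + 7.88*p - 10.07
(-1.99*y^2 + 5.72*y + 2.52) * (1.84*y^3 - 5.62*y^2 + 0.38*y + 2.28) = -3.6616*y^5 + 21.7086*y^4 - 28.2658*y^3 - 16.526*y^2 + 13.9992*y + 5.7456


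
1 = 1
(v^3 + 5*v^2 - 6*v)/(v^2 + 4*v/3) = 3*(v^2 + 5*v - 6)/(3*v + 4)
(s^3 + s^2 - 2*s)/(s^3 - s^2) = (s + 2)/s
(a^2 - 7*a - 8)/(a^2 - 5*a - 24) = (a + 1)/(a + 3)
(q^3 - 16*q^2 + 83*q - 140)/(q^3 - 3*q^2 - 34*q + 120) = (q - 7)/(q + 6)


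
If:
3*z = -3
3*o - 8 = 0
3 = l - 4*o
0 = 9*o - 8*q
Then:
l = 41/3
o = 8/3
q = 3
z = -1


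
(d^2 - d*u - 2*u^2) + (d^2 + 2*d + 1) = 2*d^2 - d*u + 2*d - 2*u^2 + 1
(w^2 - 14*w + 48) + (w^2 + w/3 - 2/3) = 2*w^2 - 41*w/3 + 142/3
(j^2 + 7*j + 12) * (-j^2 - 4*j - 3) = -j^4 - 11*j^3 - 43*j^2 - 69*j - 36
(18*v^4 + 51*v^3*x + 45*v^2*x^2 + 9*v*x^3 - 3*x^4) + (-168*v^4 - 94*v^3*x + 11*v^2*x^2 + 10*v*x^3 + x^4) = -150*v^4 - 43*v^3*x + 56*v^2*x^2 + 19*v*x^3 - 2*x^4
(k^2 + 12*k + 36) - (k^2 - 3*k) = 15*k + 36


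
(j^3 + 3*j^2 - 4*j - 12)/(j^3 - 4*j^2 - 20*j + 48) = (j^2 + 5*j + 6)/(j^2 - 2*j - 24)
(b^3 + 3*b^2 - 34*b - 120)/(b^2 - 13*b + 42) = (b^2 + 9*b + 20)/(b - 7)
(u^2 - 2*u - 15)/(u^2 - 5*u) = (u + 3)/u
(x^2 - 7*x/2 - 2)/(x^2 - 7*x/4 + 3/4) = 2*(2*x^2 - 7*x - 4)/(4*x^2 - 7*x + 3)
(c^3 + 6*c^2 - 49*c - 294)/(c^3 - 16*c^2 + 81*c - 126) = (c^2 + 13*c + 42)/(c^2 - 9*c + 18)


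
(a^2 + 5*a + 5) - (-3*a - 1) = a^2 + 8*a + 6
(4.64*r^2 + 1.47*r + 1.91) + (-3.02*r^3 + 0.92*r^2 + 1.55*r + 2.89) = -3.02*r^3 + 5.56*r^2 + 3.02*r + 4.8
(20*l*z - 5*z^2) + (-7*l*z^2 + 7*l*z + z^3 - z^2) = -7*l*z^2 + 27*l*z + z^3 - 6*z^2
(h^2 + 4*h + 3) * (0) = 0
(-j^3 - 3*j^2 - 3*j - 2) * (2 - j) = j^4 + j^3 - 3*j^2 - 4*j - 4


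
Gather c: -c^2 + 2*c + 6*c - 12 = -c^2 + 8*c - 12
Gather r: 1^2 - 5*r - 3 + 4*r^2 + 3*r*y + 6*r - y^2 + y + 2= 4*r^2 + r*(3*y + 1) - y^2 + y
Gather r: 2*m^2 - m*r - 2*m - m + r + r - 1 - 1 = 2*m^2 - 3*m + r*(2 - m) - 2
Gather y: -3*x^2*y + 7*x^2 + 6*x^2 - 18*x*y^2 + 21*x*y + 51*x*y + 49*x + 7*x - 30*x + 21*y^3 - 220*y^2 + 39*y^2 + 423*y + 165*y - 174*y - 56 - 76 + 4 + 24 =13*x^2 + 26*x + 21*y^3 + y^2*(-18*x - 181) + y*(-3*x^2 + 72*x + 414) - 104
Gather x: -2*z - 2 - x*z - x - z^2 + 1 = x*(-z - 1) - z^2 - 2*z - 1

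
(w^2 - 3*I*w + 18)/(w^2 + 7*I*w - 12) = (w - 6*I)/(w + 4*I)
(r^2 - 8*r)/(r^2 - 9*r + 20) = r*(r - 8)/(r^2 - 9*r + 20)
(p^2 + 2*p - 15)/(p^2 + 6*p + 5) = (p - 3)/(p + 1)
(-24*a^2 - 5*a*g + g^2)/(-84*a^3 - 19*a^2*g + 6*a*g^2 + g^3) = (8*a - g)/(28*a^2 - 3*a*g - g^2)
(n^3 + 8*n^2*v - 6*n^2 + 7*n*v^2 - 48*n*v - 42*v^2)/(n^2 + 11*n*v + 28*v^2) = (n^2 + n*v - 6*n - 6*v)/(n + 4*v)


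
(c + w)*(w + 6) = c*w + 6*c + w^2 + 6*w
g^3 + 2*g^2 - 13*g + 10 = (g - 2)*(g - 1)*(g + 5)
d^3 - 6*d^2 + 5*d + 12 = (d - 4)*(d - 3)*(d + 1)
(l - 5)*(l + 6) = l^2 + l - 30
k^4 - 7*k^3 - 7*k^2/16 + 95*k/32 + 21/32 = (k - 7)*(k - 3/4)*(k + 1/4)*(k + 1/2)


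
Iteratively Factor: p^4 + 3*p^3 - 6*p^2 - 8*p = (p + 1)*(p^3 + 2*p^2 - 8*p) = (p + 1)*(p + 4)*(p^2 - 2*p) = p*(p + 1)*(p + 4)*(p - 2)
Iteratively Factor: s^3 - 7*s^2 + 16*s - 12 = (s - 2)*(s^2 - 5*s + 6) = (s - 3)*(s - 2)*(s - 2)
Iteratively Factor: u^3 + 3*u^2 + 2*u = (u + 2)*(u^2 + u) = (u + 1)*(u + 2)*(u)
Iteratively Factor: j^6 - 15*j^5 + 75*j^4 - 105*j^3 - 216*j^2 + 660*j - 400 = (j - 1)*(j^5 - 14*j^4 + 61*j^3 - 44*j^2 - 260*j + 400) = (j - 5)*(j - 1)*(j^4 - 9*j^3 + 16*j^2 + 36*j - 80) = (j - 5)^2*(j - 1)*(j^3 - 4*j^2 - 4*j + 16) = (j - 5)^2*(j - 1)*(j + 2)*(j^2 - 6*j + 8) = (j - 5)^2*(j - 2)*(j - 1)*(j + 2)*(j - 4)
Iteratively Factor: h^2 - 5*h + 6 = (h - 2)*(h - 3)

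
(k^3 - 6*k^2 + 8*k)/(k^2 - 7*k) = (k^2 - 6*k + 8)/(k - 7)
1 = 1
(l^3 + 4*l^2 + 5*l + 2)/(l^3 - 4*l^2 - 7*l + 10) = (l^2 + 2*l + 1)/(l^2 - 6*l + 5)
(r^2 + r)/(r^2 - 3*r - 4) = r/(r - 4)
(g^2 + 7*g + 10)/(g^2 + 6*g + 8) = (g + 5)/(g + 4)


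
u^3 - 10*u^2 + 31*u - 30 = (u - 5)*(u - 3)*(u - 2)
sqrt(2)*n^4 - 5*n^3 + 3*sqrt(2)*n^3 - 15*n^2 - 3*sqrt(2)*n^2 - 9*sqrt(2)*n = n*(n + 3)*(n - 3*sqrt(2))*(sqrt(2)*n + 1)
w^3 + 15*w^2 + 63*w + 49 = (w + 1)*(w + 7)^2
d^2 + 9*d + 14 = (d + 2)*(d + 7)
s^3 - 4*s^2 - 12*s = s*(s - 6)*(s + 2)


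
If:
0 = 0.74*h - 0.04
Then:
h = 0.05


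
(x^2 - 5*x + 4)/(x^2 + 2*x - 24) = (x - 1)/(x + 6)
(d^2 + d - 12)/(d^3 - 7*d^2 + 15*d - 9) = (d + 4)/(d^2 - 4*d + 3)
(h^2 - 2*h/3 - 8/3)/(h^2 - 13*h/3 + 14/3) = (3*h + 4)/(3*h - 7)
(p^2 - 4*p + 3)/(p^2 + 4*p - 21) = (p - 1)/(p + 7)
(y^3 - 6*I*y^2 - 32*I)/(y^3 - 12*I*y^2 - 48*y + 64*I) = (y + 2*I)/(y - 4*I)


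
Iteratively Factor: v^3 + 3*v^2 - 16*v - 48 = (v - 4)*(v^2 + 7*v + 12) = (v - 4)*(v + 4)*(v + 3)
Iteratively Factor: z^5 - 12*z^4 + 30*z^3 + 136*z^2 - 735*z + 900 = (z - 5)*(z^4 - 7*z^3 - 5*z^2 + 111*z - 180) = (z - 5)*(z - 3)*(z^3 - 4*z^2 - 17*z + 60) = (z - 5)^2*(z - 3)*(z^2 + z - 12) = (z - 5)^2*(z - 3)*(z + 4)*(z - 3)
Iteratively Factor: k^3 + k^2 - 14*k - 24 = (k + 2)*(k^2 - k - 12) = (k + 2)*(k + 3)*(k - 4)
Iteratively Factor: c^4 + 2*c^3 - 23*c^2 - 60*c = (c)*(c^3 + 2*c^2 - 23*c - 60) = c*(c - 5)*(c^2 + 7*c + 12) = c*(c - 5)*(c + 4)*(c + 3)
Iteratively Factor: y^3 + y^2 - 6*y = (y)*(y^2 + y - 6) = y*(y + 3)*(y - 2)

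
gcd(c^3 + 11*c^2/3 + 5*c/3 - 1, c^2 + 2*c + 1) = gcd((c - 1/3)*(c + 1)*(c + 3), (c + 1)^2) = c + 1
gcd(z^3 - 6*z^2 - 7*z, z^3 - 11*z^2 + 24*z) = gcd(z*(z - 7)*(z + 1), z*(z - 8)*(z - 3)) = z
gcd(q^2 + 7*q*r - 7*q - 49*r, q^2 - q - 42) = q - 7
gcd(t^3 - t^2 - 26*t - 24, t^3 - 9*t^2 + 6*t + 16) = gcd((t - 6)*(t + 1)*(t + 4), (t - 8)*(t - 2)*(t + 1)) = t + 1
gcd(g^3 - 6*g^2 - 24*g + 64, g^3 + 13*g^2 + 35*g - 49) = 1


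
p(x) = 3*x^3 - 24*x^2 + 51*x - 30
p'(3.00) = -12.00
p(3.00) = -12.00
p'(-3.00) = 276.00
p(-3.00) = -480.00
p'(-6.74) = 783.37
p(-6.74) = -2382.55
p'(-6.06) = 672.39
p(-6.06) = -1888.06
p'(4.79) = 27.58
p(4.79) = -6.66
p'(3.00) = -12.00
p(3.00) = -12.00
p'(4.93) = 33.10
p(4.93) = -2.42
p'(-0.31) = 66.74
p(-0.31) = -48.21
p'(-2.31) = 209.90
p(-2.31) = -312.86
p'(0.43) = 32.02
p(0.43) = -12.27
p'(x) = 9*x^2 - 48*x + 51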